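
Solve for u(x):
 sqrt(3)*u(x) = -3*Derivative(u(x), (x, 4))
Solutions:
 u(x) = (C1*sin(sqrt(2)*3^(7/8)*x/6) + C2*cos(sqrt(2)*3^(7/8)*x/6))*exp(-sqrt(2)*3^(7/8)*x/6) + (C3*sin(sqrt(2)*3^(7/8)*x/6) + C4*cos(sqrt(2)*3^(7/8)*x/6))*exp(sqrt(2)*3^(7/8)*x/6)


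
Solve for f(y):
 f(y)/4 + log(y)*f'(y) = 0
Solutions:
 f(y) = C1*exp(-li(y)/4)


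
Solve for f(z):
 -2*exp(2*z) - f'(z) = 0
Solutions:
 f(z) = C1 - exp(2*z)


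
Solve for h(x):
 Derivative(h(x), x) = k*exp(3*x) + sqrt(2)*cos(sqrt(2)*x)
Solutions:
 h(x) = C1 + k*exp(3*x)/3 + sin(sqrt(2)*x)


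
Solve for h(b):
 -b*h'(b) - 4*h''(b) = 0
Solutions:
 h(b) = C1 + C2*erf(sqrt(2)*b/4)


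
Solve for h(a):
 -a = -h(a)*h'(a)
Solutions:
 h(a) = -sqrt(C1 + a^2)
 h(a) = sqrt(C1 + a^2)


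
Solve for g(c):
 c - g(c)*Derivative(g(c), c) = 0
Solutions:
 g(c) = -sqrt(C1 + c^2)
 g(c) = sqrt(C1 + c^2)


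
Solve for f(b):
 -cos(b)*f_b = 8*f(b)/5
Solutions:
 f(b) = C1*(sin(b) - 1)^(4/5)/(sin(b) + 1)^(4/5)


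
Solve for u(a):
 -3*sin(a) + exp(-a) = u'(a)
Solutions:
 u(a) = C1 + 3*cos(a) - exp(-a)


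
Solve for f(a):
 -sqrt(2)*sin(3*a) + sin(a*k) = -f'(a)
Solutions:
 f(a) = C1 - sqrt(2)*cos(3*a)/3 + cos(a*k)/k


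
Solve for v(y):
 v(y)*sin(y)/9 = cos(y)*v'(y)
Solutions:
 v(y) = C1/cos(y)^(1/9)


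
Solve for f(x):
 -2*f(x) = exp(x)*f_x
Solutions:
 f(x) = C1*exp(2*exp(-x))


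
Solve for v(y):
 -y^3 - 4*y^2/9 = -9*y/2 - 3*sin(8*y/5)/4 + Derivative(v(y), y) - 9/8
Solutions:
 v(y) = C1 - y^4/4 - 4*y^3/27 + 9*y^2/4 + 9*y/8 - 15*cos(8*y/5)/32


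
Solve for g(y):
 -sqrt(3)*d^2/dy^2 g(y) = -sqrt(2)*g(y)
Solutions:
 g(y) = C1*exp(-2^(1/4)*3^(3/4)*y/3) + C2*exp(2^(1/4)*3^(3/4)*y/3)


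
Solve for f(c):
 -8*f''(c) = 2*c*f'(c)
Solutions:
 f(c) = C1 + C2*erf(sqrt(2)*c/4)


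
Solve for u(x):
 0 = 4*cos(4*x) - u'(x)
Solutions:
 u(x) = C1 + sin(4*x)


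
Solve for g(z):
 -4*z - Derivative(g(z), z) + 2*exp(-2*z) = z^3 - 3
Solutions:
 g(z) = C1 - z^4/4 - 2*z^2 + 3*z - exp(-2*z)


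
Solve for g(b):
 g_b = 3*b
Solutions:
 g(b) = C1 + 3*b^2/2


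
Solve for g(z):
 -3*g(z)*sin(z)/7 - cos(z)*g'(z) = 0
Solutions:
 g(z) = C1*cos(z)^(3/7)


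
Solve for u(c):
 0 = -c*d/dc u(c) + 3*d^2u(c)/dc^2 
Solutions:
 u(c) = C1 + C2*erfi(sqrt(6)*c/6)


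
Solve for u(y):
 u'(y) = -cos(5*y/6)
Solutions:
 u(y) = C1 - 6*sin(5*y/6)/5


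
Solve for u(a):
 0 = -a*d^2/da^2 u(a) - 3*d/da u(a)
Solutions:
 u(a) = C1 + C2/a^2


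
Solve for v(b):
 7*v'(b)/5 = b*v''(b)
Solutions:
 v(b) = C1 + C2*b^(12/5)


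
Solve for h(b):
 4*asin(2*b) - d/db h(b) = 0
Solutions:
 h(b) = C1 + 4*b*asin(2*b) + 2*sqrt(1 - 4*b^2)


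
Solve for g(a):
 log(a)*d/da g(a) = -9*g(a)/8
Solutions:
 g(a) = C1*exp(-9*li(a)/8)


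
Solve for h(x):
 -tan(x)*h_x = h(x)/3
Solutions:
 h(x) = C1/sin(x)^(1/3)


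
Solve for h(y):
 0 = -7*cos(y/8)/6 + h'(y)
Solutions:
 h(y) = C1 + 28*sin(y/8)/3


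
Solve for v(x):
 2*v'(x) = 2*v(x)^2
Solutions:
 v(x) = -1/(C1 + x)


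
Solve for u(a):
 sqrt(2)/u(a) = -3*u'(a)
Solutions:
 u(a) = -sqrt(C1 - 6*sqrt(2)*a)/3
 u(a) = sqrt(C1 - 6*sqrt(2)*a)/3


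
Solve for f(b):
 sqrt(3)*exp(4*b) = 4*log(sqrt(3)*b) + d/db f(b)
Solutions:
 f(b) = C1 - 4*b*log(b) + 2*b*(2 - log(3)) + sqrt(3)*exp(4*b)/4


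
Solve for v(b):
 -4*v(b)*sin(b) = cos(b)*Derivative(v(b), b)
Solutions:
 v(b) = C1*cos(b)^4


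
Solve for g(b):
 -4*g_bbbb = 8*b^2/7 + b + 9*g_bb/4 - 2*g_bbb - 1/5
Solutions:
 g(b) = C1 + C2*b - 8*b^4/189 - 382*b^3/1701 + 8894*b^2/25515 + (C3*sin(sqrt(2)*b/2) + C4*cos(sqrt(2)*b/2))*exp(b/4)


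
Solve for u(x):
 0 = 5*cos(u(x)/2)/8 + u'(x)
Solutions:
 5*x/8 - log(sin(u(x)/2) - 1) + log(sin(u(x)/2) + 1) = C1


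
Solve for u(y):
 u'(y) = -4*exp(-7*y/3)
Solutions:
 u(y) = C1 + 12*exp(-7*y/3)/7


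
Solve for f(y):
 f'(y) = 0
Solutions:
 f(y) = C1


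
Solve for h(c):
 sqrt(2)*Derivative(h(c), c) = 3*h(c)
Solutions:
 h(c) = C1*exp(3*sqrt(2)*c/2)


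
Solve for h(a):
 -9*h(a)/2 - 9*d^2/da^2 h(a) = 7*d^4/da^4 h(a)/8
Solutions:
 h(a) = C1*sin(sqrt(42)*a*sqrt(6 - sqrt(29))/7) + C2*sin(sqrt(42)*a*sqrt(sqrt(29) + 6)/7) + C3*cos(sqrt(42)*a*sqrt(6 - sqrt(29))/7) + C4*cos(sqrt(42)*a*sqrt(sqrt(29) + 6)/7)


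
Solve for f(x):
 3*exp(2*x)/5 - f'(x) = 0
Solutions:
 f(x) = C1 + 3*exp(2*x)/10


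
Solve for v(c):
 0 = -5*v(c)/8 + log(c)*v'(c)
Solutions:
 v(c) = C1*exp(5*li(c)/8)


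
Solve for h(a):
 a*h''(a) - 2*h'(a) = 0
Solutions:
 h(a) = C1 + C2*a^3


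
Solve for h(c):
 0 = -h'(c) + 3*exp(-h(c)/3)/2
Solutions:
 h(c) = 3*log(C1 + c/2)


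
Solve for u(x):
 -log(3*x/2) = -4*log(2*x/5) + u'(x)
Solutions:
 u(x) = C1 + 3*x*log(x) + x*log(32/1875) - 3*x


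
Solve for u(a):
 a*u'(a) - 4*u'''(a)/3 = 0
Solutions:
 u(a) = C1 + Integral(C2*airyai(6^(1/3)*a/2) + C3*airybi(6^(1/3)*a/2), a)


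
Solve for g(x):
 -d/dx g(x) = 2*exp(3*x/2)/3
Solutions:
 g(x) = C1 - 4*exp(3*x/2)/9


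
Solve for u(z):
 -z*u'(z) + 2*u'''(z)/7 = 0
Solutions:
 u(z) = C1 + Integral(C2*airyai(2^(2/3)*7^(1/3)*z/2) + C3*airybi(2^(2/3)*7^(1/3)*z/2), z)


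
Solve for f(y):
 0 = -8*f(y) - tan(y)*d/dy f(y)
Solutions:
 f(y) = C1/sin(y)^8


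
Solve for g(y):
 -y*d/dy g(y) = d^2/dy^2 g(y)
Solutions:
 g(y) = C1 + C2*erf(sqrt(2)*y/2)


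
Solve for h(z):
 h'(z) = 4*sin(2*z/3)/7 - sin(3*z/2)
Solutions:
 h(z) = C1 - 6*cos(2*z/3)/7 + 2*cos(3*z/2)/3


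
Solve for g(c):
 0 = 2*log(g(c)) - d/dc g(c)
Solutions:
 li(g(c)) = C1 + 2*c


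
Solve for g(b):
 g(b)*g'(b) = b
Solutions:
 g(b) = -sqrt(C1 + b^2)
 g(b) = sqrt(C1 + b^2)


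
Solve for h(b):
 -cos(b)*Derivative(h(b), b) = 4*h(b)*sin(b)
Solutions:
 h(b) = C1*cos(b)^4


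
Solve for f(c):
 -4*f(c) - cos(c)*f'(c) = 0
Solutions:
 f(c) = C1*(sin(c)^2 - 2*sin(c) + 1)/(sin(c)^2 + 2*sin(c) + 1)


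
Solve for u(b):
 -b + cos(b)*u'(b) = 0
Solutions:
 u(b) = C1 + Integral(b/cos(b), b)


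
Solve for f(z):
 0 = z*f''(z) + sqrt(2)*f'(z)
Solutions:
 f(z) = C1 + C2*z^(1 - sqrt(2))


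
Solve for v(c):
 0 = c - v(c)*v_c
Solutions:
 v(c) = -sqrt(C1 + c^2)
 v(c) = sqrt(C1 + c^2)


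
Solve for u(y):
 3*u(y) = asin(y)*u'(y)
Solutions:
 u(y) = C1*exp(3*Integral(1/asin(y), y))


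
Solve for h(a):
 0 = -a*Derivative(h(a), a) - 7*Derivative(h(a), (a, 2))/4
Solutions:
 h(a) = C1 + C2*erf(sqrt(14)*a/7)


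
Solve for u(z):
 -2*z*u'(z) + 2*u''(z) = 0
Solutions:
 u(z) = C1 + C2*erfi(sqrt(2)*z/2)


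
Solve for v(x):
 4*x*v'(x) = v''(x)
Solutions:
 v(x) = C1 + C2*erfi(sqrt(2)*x)


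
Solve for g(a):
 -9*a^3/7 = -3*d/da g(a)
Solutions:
 g(a) = C1 + 3*a^4/28


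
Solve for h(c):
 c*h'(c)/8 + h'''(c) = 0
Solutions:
 h(c) = C1 + Integral(C2*airyai(-c/2) + C3*airybi(-c/2), c)


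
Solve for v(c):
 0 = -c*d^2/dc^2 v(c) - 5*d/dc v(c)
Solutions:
 v(c) = C1 + C2/c^4


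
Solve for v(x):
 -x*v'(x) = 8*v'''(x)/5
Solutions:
 v(x) = C1 + Integral(C2*airyai(-5^(1/3)*x/2) + C3*airybi(-5^(1/3)*x/2), x)


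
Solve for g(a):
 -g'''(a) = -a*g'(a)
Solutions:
 g(a) = C1 + Integral(C2*airyai(a) + C3*airybi(a), a)


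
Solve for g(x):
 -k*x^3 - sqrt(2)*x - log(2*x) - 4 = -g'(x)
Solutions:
 g(x) = C1 + k*x^4/4 + sqrt(2)*x^2/2 + x*log(x) + x*log(2) + 3*x


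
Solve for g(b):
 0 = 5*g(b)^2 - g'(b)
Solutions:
 g(b) = -1/(C1 + 5*b)


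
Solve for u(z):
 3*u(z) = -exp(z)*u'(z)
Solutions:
 u(z) = C1*exp(3*exp(-z))


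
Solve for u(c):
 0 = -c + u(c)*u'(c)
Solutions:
 u(c) = -sqrt(C1 + c^2)
 u(c) = sqrt(C1 + c^2)


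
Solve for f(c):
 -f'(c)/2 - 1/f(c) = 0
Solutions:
 f(c) = -sqrt(C1 - 4*c)
 f(c) = sqrt(C1 - 4*c)


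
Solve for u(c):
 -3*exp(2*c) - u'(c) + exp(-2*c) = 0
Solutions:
 u(c) = C1 - 3*exp(2*c)/2 - exp(-2*c)/2


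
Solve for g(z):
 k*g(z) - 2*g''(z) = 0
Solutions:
 g(z) = C1*exp(-sqrt(2)*sqrt(k)*z/2) + C2*exp(sqrt(2)*sqrt(k)*z/2)


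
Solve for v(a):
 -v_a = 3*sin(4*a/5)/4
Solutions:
 v(a) = C1 + 15*cos(4*a/5)/16


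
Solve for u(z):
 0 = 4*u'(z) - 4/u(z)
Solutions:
 u(z) = -sqrt(C1 + 2*z)
 u(z) = sqrt(C1 + 2*z)


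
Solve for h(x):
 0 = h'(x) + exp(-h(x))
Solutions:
 h(x) = log(C1 - x)


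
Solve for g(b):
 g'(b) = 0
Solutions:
 g(b) = C1


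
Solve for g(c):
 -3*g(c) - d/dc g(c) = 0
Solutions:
 g(c) = C1*exp(-3*c)


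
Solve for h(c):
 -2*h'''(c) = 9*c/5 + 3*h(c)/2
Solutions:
 h(c) = C3*exp(-6^(1/3)*c/2) - 6*c/5 + (C1*sin(2^(1/3)*3^(5/6)*c/4) + C2*cos(2^(1/3)*3^(5/6)*c/4))*exp(6^(1/3)*c/4)


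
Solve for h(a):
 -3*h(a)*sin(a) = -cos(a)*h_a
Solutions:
 h(a) = C1/cos(a)^3


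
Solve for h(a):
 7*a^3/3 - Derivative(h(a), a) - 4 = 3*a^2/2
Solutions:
 h(a) = C1 + 7*a^4/12 - a^3/2 - 4*a


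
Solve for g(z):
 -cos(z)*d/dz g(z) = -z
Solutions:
 g(z) = C1 + Integral(z/cos(z), z)


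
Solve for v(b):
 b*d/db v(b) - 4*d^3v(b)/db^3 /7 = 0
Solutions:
 v(b) = C1 + Integral(C2*airyai(14^(1/3)*b/2) + C3*airybi(14^(1/3)*b/2), b)


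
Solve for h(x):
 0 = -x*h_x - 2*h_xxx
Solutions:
 h(x) = C1 + Integral(C2*airyai(-2^(2/3)*x/2) + C3*airybi(-2^(2/3)*x/2), x)


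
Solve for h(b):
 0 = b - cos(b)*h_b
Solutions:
 h(b) = C1 + Integral(b/cos(b), b)


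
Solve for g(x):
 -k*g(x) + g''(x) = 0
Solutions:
 g(x) = C1*exp(-sqrt(k)*x) + C2*exp(sqrt(k)*x)


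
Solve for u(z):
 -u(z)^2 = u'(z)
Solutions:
 u(z) = 1/(C1 + z)


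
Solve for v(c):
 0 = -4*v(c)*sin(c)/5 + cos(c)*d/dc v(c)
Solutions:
 v(c) = C1/cos(c)^(4/5)


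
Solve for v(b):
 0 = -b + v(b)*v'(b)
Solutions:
 v(b) = -sqrt(C1 + b^2)
 v(b) = sqrt(C1 + b^2)


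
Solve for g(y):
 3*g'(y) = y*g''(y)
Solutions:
 g(y) = C1 + C2*y^4


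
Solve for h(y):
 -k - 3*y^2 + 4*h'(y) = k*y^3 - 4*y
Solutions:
 h(y) = C1 + k*y^4/16 + k*y/4 + y^3/4 - y^2/2


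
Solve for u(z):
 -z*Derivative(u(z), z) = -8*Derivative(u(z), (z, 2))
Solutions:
 u(z) = C1 + C2*erfi(z/4)


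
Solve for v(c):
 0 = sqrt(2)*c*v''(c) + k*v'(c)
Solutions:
 v(c) = C1 + c^(-sqrt(2)*re(k)/2 + 1)*(C2*sin(sqrt(2)*log(c)*Abs(im(k))/2) + C3*cos(sqrt(2)*log(c)*im(k)/2))


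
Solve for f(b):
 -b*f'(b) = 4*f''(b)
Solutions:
 f(b) = C1 + C2*erf(sqrt(2)*b/4)


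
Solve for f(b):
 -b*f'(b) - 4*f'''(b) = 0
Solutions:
 f(b) = C1 + Integral(C2*airyai(-2^(1/3)*b/2) + C3*airybi(-2^(1/3)*b/2), b)


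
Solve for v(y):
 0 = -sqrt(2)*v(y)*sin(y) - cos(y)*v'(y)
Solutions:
 v(y) = C1*cos(y)^(sqrt(2))


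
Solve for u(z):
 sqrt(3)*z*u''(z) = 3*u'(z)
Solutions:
 u(z) = C1 + C2*z^(1 + sqrt(3))


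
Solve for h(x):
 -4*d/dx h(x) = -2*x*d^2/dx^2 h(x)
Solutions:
 h(x) = C1 + C2*x^3


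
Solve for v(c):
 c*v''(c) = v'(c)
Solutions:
 v(c) = C1 + C2*c^2


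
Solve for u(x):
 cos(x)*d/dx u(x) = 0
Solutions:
 u(x) = C1


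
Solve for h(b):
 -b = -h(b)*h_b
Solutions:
 h(b) = -sqrt(C1 + b^2)
 h(b) = sqrt(C1 + b^2)


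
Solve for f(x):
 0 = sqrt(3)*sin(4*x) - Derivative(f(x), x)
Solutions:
 f(x) = C1 - sqrt(3)*cos(4*x)/4


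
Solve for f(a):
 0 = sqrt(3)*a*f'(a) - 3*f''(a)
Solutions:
 f(a) = C1 + C2*erfi(sqrt(2)*3^(3/4)*a/6)


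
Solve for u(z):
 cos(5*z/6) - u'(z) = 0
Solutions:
 u(z) = C1 + 6*sin(5*z/6)/5


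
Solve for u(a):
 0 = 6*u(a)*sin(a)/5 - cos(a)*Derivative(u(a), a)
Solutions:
 u(a) = C1/cos(a)^(6/5)


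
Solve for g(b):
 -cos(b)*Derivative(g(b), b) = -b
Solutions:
 g(b) = C1 + Integral(b/cos(b), b)


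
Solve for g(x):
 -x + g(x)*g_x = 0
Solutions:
 g(x) = -sqrt(C1 + x^2)
 g(x) = sqrt(C1 + x^2)


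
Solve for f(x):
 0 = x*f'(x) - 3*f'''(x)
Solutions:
 f(x) = C1 + Integral(C2*airyai(3^(2/3)*x/3) + C3*airybi(3^(2/3)*x/3), x)


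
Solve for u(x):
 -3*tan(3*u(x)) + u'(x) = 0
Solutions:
 u(x) = -asin(C1*exp(9*x))/3 + pi/3
 u(x) = asin(C1*exp(9*x))/3


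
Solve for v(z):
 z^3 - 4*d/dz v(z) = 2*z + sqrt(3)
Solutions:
 v(z) = C1 + z^4/16 - z^2/4 - sqrt(3)*z/4


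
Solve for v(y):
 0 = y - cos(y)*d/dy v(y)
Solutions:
 v(y) = C1 + Integral(y/cos(y), y)


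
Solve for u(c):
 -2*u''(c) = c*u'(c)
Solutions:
 u(c) = C1 + C2*erf(c/2)


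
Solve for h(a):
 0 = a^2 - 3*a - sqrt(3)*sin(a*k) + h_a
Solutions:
 h(a) = C1 - a^3/3 + 3*a^2/2 - sqrt(3)*cos(a*k)/k


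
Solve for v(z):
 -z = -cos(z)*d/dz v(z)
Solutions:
 v(z) = C1 + Integral(z/cos(z), z)


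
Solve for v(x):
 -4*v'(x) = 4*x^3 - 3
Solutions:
 v(x) = C1 - x^4/4 + 3*x/4


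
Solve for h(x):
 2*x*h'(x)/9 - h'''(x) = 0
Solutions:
 h(x) = C1 + Integral(C2*airyai(6^(1/3)*x/3) + C3*airybi(6^(1/3)*x/3), x)


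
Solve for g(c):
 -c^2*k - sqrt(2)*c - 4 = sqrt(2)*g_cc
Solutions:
 g(c) = C1 + C2*c - sqrt(2)*c^4*k/24 - c^3/6 - sqrt(2)*c^2


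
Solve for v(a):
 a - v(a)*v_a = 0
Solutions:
 v(a) = -sqrt(C1 + a^2)
 v(a) = sqrt(C1 + a^2)


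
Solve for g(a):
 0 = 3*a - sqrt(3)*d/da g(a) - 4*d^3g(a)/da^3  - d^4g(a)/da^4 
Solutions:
 g(a) = C1 + C2*exp(a*(-8 + 16/(27*sqrt(3)/2 + sqrt(-16384 + (27*sqrt(3) + 128)^2)/2 + 64)^(1/3) + (27*sqrt(3)/2 + sqrt(-16384 + (27*sqrt(3) + 128)^2)/2 + 64)^(1/3))/6)*sin(sqrt(3)*a*(-(27*sqrt(3)/2 + sqrt(-16384 + (27*sqrt(3) + 128)^2)/2 + 64)^(1/3) + 16/(27*sqrt(3)/2 + sqrt(-16384 + (27*sqrt(3) + 128)^2)/2 + 64)^(1/3))/6) + C3*exp(a*(-8 + 16/(27*sqrt(3)/2 + sqrt(-16384 + (27*sqrt(3) + 128)^2)/2 + 64)^(1/3) + (27*sqrt(3)/2 + sqrt(-16384 + (27*sqrt(3) + 128)^2)/2 + 64)^(1/3))/6)*cos(sqrt(3)*a*(-(27*sqrt(3)/2 + sqrt(-16384 + (27*sqrt(3) + 128)^2)/2 + 64)^(1/3) + 16/(27*sqrt(3)/2 + sqrt(-16384 + (27*sqrt(3) + 128)^2)/2 + 64)^(1/3))/6) + C4*exp(-a*(16/(27*sqrt(3)/2 + sqrt(-16384 + (27*sqrt(3) + 128)^2)/2 + 64)^(1/3) + 4 + (27*sqrt(3)/2 + sqrt(-16384 + (27*sqrt(3) + 128)^2)/2 + 64)^(1/3))/3) + sqrt(3)*a^2/2


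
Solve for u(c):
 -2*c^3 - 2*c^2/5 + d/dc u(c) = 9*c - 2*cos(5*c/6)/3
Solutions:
 u(c) = C1 + c^4/2 + 2*c^3/15 + 9*c^2/2 - 4*sin(5*c/6)/5


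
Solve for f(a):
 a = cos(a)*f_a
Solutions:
 f(a) = C1 + Integral(a/cos(a), a)


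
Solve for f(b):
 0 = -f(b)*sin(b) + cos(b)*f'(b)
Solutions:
 f(b) = C1/cos(b)


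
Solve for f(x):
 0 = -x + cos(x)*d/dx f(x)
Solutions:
 f(x) = C1 + Integral(x/cos(x), x)


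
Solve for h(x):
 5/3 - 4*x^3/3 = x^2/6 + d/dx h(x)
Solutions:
 h(x) = C1 - x^4/3 - x^3/18 + 5*x/3


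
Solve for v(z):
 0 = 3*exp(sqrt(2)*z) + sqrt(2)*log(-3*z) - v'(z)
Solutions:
 v(z) = C1 + sqrt(2)*z*log(-z) + sqrt(2)*z*(-1 + log(3)) + 3*sqrt(2)*exp(sqrt(2)*z)/2


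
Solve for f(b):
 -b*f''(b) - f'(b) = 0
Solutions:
 f(b) = C1 + C2*log(b)


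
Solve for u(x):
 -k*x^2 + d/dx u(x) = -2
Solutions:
 u(x) = C1 + k*x^3/3 - 2*x


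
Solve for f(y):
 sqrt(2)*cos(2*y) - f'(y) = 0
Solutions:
 f(y) = C1 + sqrt(2)*sin(2*y)/2


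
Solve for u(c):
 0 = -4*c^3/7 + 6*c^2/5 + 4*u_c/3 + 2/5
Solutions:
 u(c) = C1 + 3*c^4/28 - 3*c^3/10 - 3*c/10


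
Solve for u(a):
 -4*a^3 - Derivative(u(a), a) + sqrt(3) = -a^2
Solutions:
 u(a) = C1 - a^4 + a^3/3 + sqrt(3)*a


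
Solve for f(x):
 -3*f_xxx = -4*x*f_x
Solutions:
 f(x) = C1 + Integral(C2*airyai(6^(2/3)*x/3) + C3*airybi(6^(2/3)*x/3), x)


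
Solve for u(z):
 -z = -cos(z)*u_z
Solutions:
 u(z) = C1 + Integral(z/cos(z), z)


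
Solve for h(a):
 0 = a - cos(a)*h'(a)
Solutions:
 h(a) = C1 + Integral(a/cos(a), a)


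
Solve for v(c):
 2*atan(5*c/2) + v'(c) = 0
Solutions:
 v(c) = C1 - 2*c*atan(5*c/2) + 2*log(25*c^2 + 4)/5


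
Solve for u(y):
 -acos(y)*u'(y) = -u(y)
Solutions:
 u(y) = C1*exp(Integral(1/acos(y), y))


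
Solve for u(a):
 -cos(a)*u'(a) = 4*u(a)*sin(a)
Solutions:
 u(a) = C1*cos(a)^4


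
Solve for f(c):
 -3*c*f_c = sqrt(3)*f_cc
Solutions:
 f(c) = C1 + C2*erf(sqrt(2)*3^(1/4)*c/2)


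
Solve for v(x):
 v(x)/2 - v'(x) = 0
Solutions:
 v(x) = C1*exp(x/2)


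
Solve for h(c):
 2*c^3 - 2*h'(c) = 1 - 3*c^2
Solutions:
 h(c) = C1 + c^4/4 + c^3/2 - c/2


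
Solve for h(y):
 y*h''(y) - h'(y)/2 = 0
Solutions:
 h(y) = C1 + C2*y^(3/2)


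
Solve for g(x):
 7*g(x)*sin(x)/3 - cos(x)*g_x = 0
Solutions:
 g(x) = C1/cos(x)^(7/3)


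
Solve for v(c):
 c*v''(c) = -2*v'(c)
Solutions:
 v(c) = C1 + C2/c


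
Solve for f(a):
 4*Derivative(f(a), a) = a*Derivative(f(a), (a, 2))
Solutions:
 f(a) = C1 + C2*a^5


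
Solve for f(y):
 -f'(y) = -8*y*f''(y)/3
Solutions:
 f(y) = C1 + C2*y^(11/8)


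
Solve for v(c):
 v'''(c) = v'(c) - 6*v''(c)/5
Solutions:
 v(c) = C1 + C2*exp(c*(-3 + sqrt(34))/5) + C3*exp(-c*(3 + sqrt(34))/5)


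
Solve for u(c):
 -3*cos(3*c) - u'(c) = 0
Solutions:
 u(c) = C1 - sin(3*c)


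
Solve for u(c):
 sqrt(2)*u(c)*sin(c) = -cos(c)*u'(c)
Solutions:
 u(c) = C1*cos(c)^(sqrt(2))


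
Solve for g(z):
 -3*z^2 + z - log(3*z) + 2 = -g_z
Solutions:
 g(z) = C1 + z^3 - z^2/2 + z*log(z) - 3*z + z*log(3)


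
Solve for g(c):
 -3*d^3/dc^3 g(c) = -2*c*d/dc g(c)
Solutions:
 g(c) = C1 + Integral(C2*airyai(2^(1/3)*3^(2/3)*c/3) + C3*airybi(2^(1/3)*3^(2/3)*c/3), c)


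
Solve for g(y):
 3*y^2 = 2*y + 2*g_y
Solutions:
 g(y) = C1 + y^3/2 - y^2/2


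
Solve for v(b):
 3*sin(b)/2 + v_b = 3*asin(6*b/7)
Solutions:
 v(b) = C1 + 3*b*asin(6*b/7) + sqrt(49 - 36*b^2)/2 + 3*cos(b)/2


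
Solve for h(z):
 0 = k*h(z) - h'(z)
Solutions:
 h(z) = C1*exp(k*z)


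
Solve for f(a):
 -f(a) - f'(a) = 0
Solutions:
 f(a) = C1*exp(-a)


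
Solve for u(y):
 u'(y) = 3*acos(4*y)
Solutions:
 u(y) = C1 + 3*y*acos(4*y) - 3*sqrt(1 - 16*y^2)/4


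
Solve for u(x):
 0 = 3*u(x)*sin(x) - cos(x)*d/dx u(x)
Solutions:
 u(x) = C1/cos(x)^3


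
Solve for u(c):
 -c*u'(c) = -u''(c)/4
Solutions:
 u(c) = C1 + C2*erfi(sqrt(2)*c)


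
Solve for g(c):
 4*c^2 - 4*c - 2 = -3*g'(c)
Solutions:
 g(c) = C1 - 4*c^3/9 + 2*c^2/3 + 2*c/3


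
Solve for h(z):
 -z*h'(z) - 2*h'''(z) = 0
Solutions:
 h(z) = C1 + Integral(C2*airyai(-2^(2/3)*z/2) + C3*airybi(-2^(2/3)*z/2), z)


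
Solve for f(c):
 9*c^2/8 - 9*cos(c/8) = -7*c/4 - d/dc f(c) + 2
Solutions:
 f(c) = C1 - 3*c^3/8 - 7*c^2/8 + 2*c + 72*sin(c/8)


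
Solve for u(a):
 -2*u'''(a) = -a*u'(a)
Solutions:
 u(a) = C1 + Integral(C2*airyai(2^(2/3)*a/2) + C3*airybi(2^(2/3)*a/2), a)


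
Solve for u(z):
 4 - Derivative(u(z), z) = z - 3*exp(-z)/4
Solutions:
 u(z) = C1 - z^2/2 + 4*z - 3*exp(-z)/4


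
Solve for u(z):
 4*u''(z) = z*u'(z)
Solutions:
 u(z) = C1 + C2*erfi(sqrt(2)*z/4)


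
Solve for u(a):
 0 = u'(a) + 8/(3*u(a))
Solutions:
 u(a) = -sqrt(C1 - 48*a)/3
 u(a) = sqrt(C1 - 48*a)/3


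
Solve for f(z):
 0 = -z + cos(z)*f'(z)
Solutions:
 f(z) = C1 + Integral(z/cos(z), z)


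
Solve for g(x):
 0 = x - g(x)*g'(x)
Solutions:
 g(x) = -sqrt(C1 + x^2)
 g(x) = sqrt(C1 + x^2)


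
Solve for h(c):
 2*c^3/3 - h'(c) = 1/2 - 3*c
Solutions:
 h(c) = C1 + c^4/6 + 3*c^2/2 - c/2


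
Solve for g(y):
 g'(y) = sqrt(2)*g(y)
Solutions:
 g(y) = C1*exp(sqrt(2)*y)


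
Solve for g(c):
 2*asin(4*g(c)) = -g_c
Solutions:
 Integral(1/asin(4*_y), (_y, g(c))) = C1 - 2*c


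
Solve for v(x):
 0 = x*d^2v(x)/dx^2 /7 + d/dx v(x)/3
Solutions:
 v(x) = C1 + C2/x^(4/3)


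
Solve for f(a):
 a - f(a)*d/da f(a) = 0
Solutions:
 f(a) = -sqrt(C1 + a^2)
 f(a) = sqrt(C1 + a^2)


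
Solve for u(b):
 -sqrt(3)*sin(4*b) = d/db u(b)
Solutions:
 u(b) = C1 + sqrt(3)*cos(4*b)/4


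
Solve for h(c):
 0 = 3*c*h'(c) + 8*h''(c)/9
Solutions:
 h(c) = C1 + C2*erf(3*sqrt(3)*c/4)


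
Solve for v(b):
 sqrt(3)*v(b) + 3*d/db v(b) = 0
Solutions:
 v(b) = C1*exp(-sqrt(3)*b/3)


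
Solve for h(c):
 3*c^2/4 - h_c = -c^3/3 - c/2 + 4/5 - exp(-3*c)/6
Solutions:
 h(c) = C1 + c^4/12 + c^3/4 + c^2/4 - 4*c/5 - exp(-3*c)/18


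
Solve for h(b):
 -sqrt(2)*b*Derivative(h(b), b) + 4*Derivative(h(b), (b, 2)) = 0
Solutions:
 h(b) = C1 + C2*erfi(2^(3/4)*b/4)


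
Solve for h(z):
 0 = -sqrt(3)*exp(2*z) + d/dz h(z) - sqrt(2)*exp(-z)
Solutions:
 h(z) = C1 + sqrt(3)*exp(2*z)/2 - sqrt(2)*exp(-z)


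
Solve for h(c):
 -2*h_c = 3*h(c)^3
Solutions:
 h(c) = -sqrt(-1/(C1 - 3*c))
 h(c) = sqrt(-1/(C1 - 3*c))


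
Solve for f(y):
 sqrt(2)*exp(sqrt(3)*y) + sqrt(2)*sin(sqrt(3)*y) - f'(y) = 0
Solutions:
 f(y) = C1 + sqrt(6)*exp(sqrt(3)*y)/3 - sqrt(6)*cos(sqrt(3)*y)/3


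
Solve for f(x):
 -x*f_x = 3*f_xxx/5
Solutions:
 f(x) = C1 + Integral(C2*airyai(-3^(2/3)*5^(1/3)*x/3) + C3*airybi(-3^(2/3)*5^(1/3)*x/3), x)


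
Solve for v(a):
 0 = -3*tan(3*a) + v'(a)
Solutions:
 v(a) = C1 - log(cos(3*a))


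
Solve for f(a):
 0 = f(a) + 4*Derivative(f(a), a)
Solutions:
 f(a) = C1*exp(-a/4)


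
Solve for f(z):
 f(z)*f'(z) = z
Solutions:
 f(z) = -sqrt(C1 + z^2)
 f(z) = sqrt(C1 + z^2)


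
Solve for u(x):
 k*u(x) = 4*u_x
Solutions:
 u(x) = C1*exp(k*x/4)


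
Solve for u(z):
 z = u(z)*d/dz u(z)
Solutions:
 u(z) = -sqrt(C1 + z^2)
 u(z) = sqrt(C1 + z^2)


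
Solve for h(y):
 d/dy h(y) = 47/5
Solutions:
 h(y) = C1 + 47*y/5


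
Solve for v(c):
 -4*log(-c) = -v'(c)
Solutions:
 v(c) = C1 + 4*c*log(-c) - 4*c


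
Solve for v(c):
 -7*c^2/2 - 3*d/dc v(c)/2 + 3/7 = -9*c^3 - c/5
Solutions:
 v(c) = C1 + 3*c^4/2 - 7*c^3/9 + c^2/15 + 2*c/7


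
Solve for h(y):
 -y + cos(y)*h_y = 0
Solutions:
 h(y) = C1 + Integral(y/cos(y), y)


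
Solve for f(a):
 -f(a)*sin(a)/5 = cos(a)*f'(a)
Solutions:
 f(a) = C1*cos(a)^(1/5)


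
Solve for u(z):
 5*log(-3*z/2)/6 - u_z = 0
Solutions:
 u(z) = C1 + 5*z*log(-z)/6 + 5*z*(-1 - log(2) + log(3))/6


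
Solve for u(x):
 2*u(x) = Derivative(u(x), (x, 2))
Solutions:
 u(x) = C1*exp(-sqrt(2)*x) + C2*exp(sqrt(2)*x)


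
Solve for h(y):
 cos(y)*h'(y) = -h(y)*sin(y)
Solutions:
 h(y) = C1*cos(y)


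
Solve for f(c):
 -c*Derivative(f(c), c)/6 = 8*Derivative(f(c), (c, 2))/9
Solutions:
 f(c) = C1 + C2*erf(sqrt(6)*c/8)


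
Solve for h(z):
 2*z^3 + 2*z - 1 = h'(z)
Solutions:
 h(z) = C1 + z^4/2 + z^2 - z


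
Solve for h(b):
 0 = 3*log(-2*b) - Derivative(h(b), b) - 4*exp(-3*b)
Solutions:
 h(b) = C1 + 3*b*log(-b) + 3*b*(-1 + log(2)) + 4*exp(-3*b)/3


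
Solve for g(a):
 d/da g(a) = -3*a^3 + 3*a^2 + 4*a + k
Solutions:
 g(a) = C1 - 3*a^4/4 + a^3 + 2*a^2 + a*k


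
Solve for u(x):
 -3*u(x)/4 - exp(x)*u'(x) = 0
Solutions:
 u(x) = C1*exp(3*exp(-x)/4)


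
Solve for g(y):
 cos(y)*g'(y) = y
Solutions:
 g(y) = C1 + Integral(y/cos(y), y)


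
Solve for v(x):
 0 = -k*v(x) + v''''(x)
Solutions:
 v(x) = C1*exp(-k^(1/4)*x) + C2*exp(k^(1/4)*x) + C3*exp(-I*k^(1/4)*x) + C4*exp(I*k^(1/4)*x)


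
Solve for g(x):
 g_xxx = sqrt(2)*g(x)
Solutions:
 g(x) = C3*exp(2^(1/6)*x) + (C1*sin(2^(1/6)*sqrt(3)*x/2) + C2*cos(2^(1/6)*sqrt(3)*x/2))*exp(-2^(1/6)*x/2)


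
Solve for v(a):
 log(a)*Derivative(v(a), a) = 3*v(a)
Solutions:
 v(a) = C1*exp(3*li(a))


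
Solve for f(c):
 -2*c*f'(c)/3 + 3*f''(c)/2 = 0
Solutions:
 f(c) = C1 + C2*erfi(sqrt(2)*c/3)


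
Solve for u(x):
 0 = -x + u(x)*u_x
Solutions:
 u(x) = -sqrt(C1 + x^2)
 u(x) = sqrt(C1 + x^2)


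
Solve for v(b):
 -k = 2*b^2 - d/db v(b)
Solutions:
 v(b) = C1 + 2*b^3/3 + b*k


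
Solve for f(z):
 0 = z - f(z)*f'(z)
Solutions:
 f(z) = -sqrt(C1 + z^2)
 f(z) = sqrt(C1 + z^2)


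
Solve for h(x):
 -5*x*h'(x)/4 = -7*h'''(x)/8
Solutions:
 h(x) = C1 + Integral(C2*airyai(10^(1/3)*7^(2/3)*x/7) + C3*airybi(10^(1/3)*7^(2/3)*x/7), x)


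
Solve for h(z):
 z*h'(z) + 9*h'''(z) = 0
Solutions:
 h(z) = C1 + Integral(C2*airyai(-3^(1/3)*z/3) + C3*airybi(-3^(1/3)*z/3), z)


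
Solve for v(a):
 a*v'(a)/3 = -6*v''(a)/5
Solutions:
 v(a) = C1 + C2*erf(sqrt(5)*a/6)


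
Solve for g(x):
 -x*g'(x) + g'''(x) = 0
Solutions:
 g(x) = C1 + Integral(C2*airyai(x) + C3*airybi(x), x)


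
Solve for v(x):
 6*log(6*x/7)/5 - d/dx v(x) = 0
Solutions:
 v(x) = C1 + 6*x*log(x)/5 - 6*x*log(7)/5 - 6*x/5 + 6*x*log(6)/5


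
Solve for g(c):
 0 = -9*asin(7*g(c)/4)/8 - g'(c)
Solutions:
 Integral(1/asin(7*_y/4), (_y, g(c))) = C1 - 9*c/8


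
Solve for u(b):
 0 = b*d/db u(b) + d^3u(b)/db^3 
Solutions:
 u(b) = C1 + Integral(C2*airyai(-b) + C3*airybi(-b), b)


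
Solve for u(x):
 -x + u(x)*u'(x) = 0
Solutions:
 u(x) = -sqrt(C1 + x^2)
 u(x) = sqrt(C1 + x^2)


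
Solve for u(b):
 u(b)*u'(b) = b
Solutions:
 u(b) = -sqrt(C1 + b^2)
 u(b) = sqrt(C1 + b^2)


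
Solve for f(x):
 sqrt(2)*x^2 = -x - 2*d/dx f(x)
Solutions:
 f(x) = C1 - sqrt(2)*x^3/6 - x^2/4


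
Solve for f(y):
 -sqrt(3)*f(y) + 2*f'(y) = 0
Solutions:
 f(y) = C1*exp(sqrt(3)*y/2)


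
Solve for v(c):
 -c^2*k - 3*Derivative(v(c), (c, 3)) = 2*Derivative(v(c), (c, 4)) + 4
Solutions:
 v(c) = C1 + C2*c + C3*c^2 + C4*exp(-3*c/2) - c^5*k/180 + c^4*k/54 + 2*c^3*(-2*k - 9)/81


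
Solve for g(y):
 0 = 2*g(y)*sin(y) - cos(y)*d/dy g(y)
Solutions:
 g(y) = C1/cos(y)^2


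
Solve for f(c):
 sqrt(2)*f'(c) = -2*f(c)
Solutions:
 f(c) = C1*exp(-sqrt(2)*c)


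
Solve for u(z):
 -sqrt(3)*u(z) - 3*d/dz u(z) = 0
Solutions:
 u(z) = C1*exp(-sqrt(3)*z/3)


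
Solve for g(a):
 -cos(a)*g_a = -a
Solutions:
 g(a) = C1 + Integral(a/cos(a), a)


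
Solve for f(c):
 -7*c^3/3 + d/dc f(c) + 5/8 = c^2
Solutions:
 f(c) = C1 + 7*c^4/12 + c^3/3 - 5*c/8


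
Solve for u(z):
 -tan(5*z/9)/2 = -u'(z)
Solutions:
 u(z) = C1 - 9*log(cos(5*z/9))/10


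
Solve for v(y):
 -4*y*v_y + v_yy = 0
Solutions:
 v(y) = C1 + C2*erfi(sqrt(2)*y)


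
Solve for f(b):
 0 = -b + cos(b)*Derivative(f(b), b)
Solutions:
 f(b) = C1 + Integral(b/cos(b), b)


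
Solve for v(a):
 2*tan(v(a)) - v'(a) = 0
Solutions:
 v(a) = pi - asin(C1*exp(2*a))
 v(a) = asin(C1*exp(2*a))


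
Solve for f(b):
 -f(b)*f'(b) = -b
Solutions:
 f(b) = -sqrt(C1 + b^2)
 f(b) = sqrt(C1 + b^2)


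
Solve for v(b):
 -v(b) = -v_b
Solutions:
 v(b) = C1*exp(b)


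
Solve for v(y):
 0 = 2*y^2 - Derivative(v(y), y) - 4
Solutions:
 v(y) = C1 + 2*y^3/3 - 4*y


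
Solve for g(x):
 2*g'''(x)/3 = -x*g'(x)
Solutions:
 g(x) = C1 + Integral(C2*airyai(-2^(2/3)*3^(1/3)*x/2) + C3*airybi(-2^(2/3)*3^(1/3)*x/2), x)


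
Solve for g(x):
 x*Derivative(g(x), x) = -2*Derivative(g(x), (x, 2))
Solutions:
 g(x) = C1 + C2*erf(x/2)


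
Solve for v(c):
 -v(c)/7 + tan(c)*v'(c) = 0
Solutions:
 v(c) = C1*sin(c)^(1/7)


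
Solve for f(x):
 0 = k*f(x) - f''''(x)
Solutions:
 f(x) = C1*exp(-k^(1/4)*x) + C2*exp(k^(1/4)*x) + C3*exp(-I*k^(1/4)*x) + C4*exp(I*k^(1/4)*x)


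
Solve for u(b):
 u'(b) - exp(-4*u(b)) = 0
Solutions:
 u(b) = log(-I*(C1 + 4*b)^(1/4))
 u(b) = log(I*(C1 + 4*b)^(1/4))
 u(b) = log(-(C1 + 4*b)^(1/4))
 u(b) = log(C1 + 4*b)/4


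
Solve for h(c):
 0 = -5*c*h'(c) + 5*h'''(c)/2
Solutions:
 h(c) = C1 + Integral(C2*airyai(2^(1/3)*c) + C3*airybi(2^(1/3)*c), c)


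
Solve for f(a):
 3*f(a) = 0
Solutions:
 f(a) = 0


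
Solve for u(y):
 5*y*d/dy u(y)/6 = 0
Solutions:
 u(y) = C1


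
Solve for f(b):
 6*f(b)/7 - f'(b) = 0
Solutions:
 f(b) = C1*exp(6*b/7)


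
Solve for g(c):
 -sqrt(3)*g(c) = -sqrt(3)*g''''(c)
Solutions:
 g(c) = C1*exp(-c) + C2*exp(c) + C3*sin(c) + C4*cos(c)


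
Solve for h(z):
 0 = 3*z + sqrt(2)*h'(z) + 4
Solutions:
 h(z) = C1 - 3*sqrt(2)*z^2/4 - 2*sqrt(2)*z


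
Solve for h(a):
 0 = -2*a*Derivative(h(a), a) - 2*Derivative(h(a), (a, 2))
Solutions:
 h(a) = C1 + C2*erf(sqrt(2)*a/2)


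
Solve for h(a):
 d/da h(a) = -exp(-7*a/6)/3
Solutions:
 h(a) = C1 + 2*exp(-7*a/6)/7


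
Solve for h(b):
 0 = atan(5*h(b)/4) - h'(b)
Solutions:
 Integral(1/atan(5*_y/4), (_y, h(b))) = C1 + b


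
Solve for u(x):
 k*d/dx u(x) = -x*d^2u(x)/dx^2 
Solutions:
 u(x) = C1 + x^(1 - re(k))*(C2*sin(log(x)*Abs(im(k))) + C3*cos(log(x)*im(k)))


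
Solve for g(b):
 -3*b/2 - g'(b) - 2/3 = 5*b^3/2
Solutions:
 g(b) = C1 - 5*b^4/8 - 3*b^2/4 - 2*b/3


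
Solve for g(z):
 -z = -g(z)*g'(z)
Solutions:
 g(z) = -sqrt(C1 + z^2)
 g(z) = sqrt(C1 + z^2)


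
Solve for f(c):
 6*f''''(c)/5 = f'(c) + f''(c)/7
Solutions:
 f(c) = C1 + C2*exp(-70^(1/3)*c*(70^(1/3)/(sqrt(194411) + 441)^(1/3) + (sqrt(194411) + 441)^(1/3))/84)*sin(sqrt(3)*70^(1/3)*c*(-(sqrt(194411) + 441)^(1/3) + 70^(1/3)/(sqrt(194411) + 441)^(1/3))/84) + C3*exp(-70^(1/3)*c*(70^(1/3)/(sqrt(194411) + 441)^(1/3) + (sqrt(194411) + 441)^(1/3))/84)*cos(sqrt(3)*70^(1/3)*c*(-(sqrt(194411) + 441)^(1/3) + 70^(1/3)/(sqrt(194411) + 441)^(1/3))/84) + C4*exp(70^(1/3)*c*(70^(1/3)/(sqrt(194411) + 441)^(1/3) + (sqrt(194411) + 441)^(1/3))/42)


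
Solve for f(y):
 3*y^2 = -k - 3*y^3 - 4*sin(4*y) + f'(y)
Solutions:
 f(y) = C1 + k*y + 3*y^4/4 + y^3 - cos(4*y)


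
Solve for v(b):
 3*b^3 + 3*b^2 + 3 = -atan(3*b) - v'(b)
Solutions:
 v(b) = C1 - 3*b^4/4 - b^3 - b*atan(3*b) - 3*b + log(9*b^2 + 1)/6


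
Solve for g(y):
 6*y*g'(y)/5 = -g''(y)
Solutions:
 g(y) = C1 + C2*erf(sqrt(15)*y/5)


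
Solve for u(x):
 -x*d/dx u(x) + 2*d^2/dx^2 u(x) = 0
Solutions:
 u(x) = C1 + C2*erfi(x/2)


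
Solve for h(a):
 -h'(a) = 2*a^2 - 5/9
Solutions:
 h(a) = C1 - 2*a^3/3 + 5*a/9


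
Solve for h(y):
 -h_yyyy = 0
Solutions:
 h(y) = C1 + C2*y + C3*y^2 + C4*y^3


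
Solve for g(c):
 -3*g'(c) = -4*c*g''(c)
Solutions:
 g(c) = C1 + C2*c^(7/4)


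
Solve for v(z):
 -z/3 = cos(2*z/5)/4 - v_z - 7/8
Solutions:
 v(z) = C1 + z^2/6 - 7*z/8 + 5*sin(2*z/5)/8


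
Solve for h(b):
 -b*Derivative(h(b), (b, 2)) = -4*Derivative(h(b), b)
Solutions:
 h(b) = C1 + C2*b^5


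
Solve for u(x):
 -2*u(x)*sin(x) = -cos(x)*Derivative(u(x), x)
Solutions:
 u(x) = C1/cos(x)^2


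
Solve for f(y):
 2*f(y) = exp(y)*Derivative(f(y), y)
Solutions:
 f(y) = C1*exp(-2*exp(-y))


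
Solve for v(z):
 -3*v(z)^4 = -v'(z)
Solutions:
 v(z) = (-1/(C1 + 9*z))^(1/3)
 v(z) = (-1/(C1 + 3*z))^(1/3)*(-3^(2/3) - 3*3^(1/6)*I)/6
 v(z) = (-1/(C1 + 3*z))^(1/3)*(-3^(2/3) + 3*3^(1/6)*I)/6


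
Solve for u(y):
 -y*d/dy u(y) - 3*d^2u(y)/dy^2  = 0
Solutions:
 u(y) = C1 + C2*erf(sqrt(6)*y/6)


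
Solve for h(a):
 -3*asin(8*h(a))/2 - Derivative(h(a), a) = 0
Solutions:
 Integral(1/asin(8*_y), (_y, h(a))) = C1 - 3*a/2


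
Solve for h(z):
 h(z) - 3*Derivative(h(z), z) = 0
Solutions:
 h(z) = C1*exp(z/3)


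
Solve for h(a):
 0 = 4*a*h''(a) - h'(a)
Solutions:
 h(a) = C1 + C2*a^(5/4)


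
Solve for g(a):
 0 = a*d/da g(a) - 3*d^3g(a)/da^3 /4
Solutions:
 g(a) = C1 + Integral(C2*airyai(6^(2/3)*a/3) + C3*airybi(6^(2/3)*a/3), a)


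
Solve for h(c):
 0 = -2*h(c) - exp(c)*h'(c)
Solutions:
 h(c) = C1*exp(2*exp(-c))


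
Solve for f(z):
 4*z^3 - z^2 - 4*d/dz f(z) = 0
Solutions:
 f(z) = C1 + z^4/4 - z^3/12


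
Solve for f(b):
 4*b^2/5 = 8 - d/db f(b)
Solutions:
 f(b) = C1 - 4*b^3/15 + 8*b


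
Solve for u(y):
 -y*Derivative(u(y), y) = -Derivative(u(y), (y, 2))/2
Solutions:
 u(y) = C1 + C2*erfi(y)


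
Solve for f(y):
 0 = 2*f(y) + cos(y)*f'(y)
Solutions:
 f(y) = C1*(sin(y) - 1)/(sin(y) + 1)


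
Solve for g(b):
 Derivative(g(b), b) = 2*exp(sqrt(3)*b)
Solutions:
 g(b) = C1 + 2*sqrt(3)*exp(sqrt(3)*b)/3


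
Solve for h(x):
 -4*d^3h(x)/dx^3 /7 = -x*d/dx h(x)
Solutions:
 h(x) = C1 + Integral(C2*airyai(14^(1/3)*x/2) + C3*airybi(14^(1/3)*x/2), x)


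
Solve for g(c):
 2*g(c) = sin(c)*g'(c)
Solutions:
 g(c) = C1*(cos(c) - 1)/(cos(c) + 1)


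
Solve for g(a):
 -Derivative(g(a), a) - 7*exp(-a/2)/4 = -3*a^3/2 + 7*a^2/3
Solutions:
 g(a) = C1 + 3*a^4/8 - 7*a^3/9 + 7*exp(-a/2)/2


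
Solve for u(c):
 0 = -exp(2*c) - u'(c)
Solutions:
 u(c) = C1 - exp(2*c)/2


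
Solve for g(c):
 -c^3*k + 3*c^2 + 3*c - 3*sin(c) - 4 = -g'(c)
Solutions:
 g(c) = C1 + c^4*k/4 - c^3 - 3*c^2/2 + 4*c - 3*cos(c)


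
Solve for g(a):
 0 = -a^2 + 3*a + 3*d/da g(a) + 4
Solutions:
 g(a) = C1 + a^3/9 - a^2/2 - 4*a/3


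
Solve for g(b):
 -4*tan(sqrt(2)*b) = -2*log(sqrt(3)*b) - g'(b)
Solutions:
 g(b) = C1 - 2*b*log(b) - b*log(3) + 2*b - 2*sqrt(2)*log(cos(sqrt(2)*b))


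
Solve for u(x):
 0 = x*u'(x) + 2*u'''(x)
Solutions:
 u(x) = C1 + Integral(C2*airyai(-2^(2/3)*x/2) + C3*airybi(-2^(2/3)*x/2), x)


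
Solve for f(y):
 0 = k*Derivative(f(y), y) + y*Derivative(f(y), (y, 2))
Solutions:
 f(y) = C1 + y^(1 - re(k))*(C2*sin(log(y)*Abs(im(k))) + C3*cos(log(y)*im(k)))


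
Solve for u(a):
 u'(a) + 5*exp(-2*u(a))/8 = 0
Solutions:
 u(a) = log(C1 - 5*a)/2 - log(2)
 u(a) = log(-sqrt(C1 - 5*a)) - log(2)


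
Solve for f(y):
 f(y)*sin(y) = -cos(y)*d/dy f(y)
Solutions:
 f(y) = C1*cos(y)


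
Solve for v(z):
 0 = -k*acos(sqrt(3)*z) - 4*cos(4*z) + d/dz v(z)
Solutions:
 v(z) = C1 + k*(z*acos(sqrt(3)*z) - sqrt(3)*sqrt(1 - 3*z^2)/3) + sin(4*z)


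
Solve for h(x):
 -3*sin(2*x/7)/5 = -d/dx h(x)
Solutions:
 h(x) = C1 - 21*cos(2*x/7)/10


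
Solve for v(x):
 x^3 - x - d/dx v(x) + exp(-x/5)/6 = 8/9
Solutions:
 v(x) = C1 + x^4/4 - x^2/2 - 8*x/9 - 5*exp(-x/5)/6


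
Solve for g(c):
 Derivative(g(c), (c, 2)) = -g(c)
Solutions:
 g(c) = C1*sin(c) + C2*cos(c)


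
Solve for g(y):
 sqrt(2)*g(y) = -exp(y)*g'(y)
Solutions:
 g(y) = C1*exp(sqrt(2)*exp(-y))


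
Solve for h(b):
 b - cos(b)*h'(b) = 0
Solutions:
 h(b) = C1 + Integral(b/cos(b), b)


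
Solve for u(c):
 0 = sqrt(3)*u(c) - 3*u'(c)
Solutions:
 u(c) = C1*exp(sqrt(3)*c/3)


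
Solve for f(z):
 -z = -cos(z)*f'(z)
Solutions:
 f(z) = C1 + Integral(z/cos(z), z)


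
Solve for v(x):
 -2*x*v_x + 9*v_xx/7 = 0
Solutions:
 v(x) = C1 + C2*erfi(sqrt(7)*x/3)


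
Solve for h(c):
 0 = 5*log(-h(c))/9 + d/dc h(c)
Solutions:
 -li(-h(c)) = C1 - 5*c/9


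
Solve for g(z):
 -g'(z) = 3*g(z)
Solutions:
 g(z) = C1*exp(-3*z)


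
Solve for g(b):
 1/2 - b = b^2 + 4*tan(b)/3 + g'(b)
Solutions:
 g(b) = C1 - b^3/3 - b^2/2 + b/2 + 4*log(cos(b))/3


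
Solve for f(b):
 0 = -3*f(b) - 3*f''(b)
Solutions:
 f(b) = C1*sin(b) + C2*cos(b)


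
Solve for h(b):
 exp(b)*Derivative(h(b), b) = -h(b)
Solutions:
 h(b) = C1*exp(exp(-b))


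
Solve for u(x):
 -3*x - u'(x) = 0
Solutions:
 u(x) = C1 - 3*x^2/2


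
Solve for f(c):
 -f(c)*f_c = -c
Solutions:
 f(c) = -sqrt(C1 + c^2)
 f(c) = sqrt(C1 + c^2)


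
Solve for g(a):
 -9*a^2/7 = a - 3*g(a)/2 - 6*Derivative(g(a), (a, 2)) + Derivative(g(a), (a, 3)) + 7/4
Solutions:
 g(a) = C1*exp(a*(-2^(1/3)*(sqrt(201) + 35)^(1/3)/4 - 2*2^(2/3)/(sqrt(201) + 35)^(1/3) + 2))*sin(2^(1/3)*sqrt(3)*a*(-(sqrt(201) + 35)^(1/3)/4 + 2*2^(1/3)/(sqrt(201) + 35)^(1/3))) + C2*exp(a*(-2^(1/3)*(sqrt(201) + 35)^(1/3)/4 - 2*2^(2/3)/(sqrt(201) + 35)^(1/3) + 2))*cos(2^(1/3)*sqrt(3)*a*(-(sqrt(201) + 35)^(1/3)/4 + 2*2^(1/3)/(sqrt(201) + 35)^(1/3))) + C3*exp(a*(4*2^(2/3)/(sqrt(201) + 35)^(1/3) + 2 + 2^(1/3)*(sqrt(201) + 35)^(1/3)/2)) + 6*a^2/7 + 2*a/3 - 239/42


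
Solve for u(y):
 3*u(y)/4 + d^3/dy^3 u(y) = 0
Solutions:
 u(y) = C3*exp(-6^(1/3)*y/2) + (C1*sin(2^(1/3)*3^(5/6)*y/4) + C2*cos(2^(1/3)*3^(5/6)*y/4))*exp(6^(1/3)*y/4)


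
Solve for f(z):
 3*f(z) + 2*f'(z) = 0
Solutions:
 f(z) = C1*exp(-3*z/2)


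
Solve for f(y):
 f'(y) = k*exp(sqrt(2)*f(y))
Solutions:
 f(y) = sqrt(2)*(2*log(-1/(C1 + k*y)) - log(2))/4


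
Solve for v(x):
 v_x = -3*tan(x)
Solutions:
 v(x) = C1 + 3*log(cos(x))


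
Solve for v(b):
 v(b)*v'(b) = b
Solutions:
 v(b) = -sqrt(C1 + b^2)
 v(b) = sqrt(C1 + b^2)


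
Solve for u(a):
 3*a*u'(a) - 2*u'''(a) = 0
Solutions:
 u(a) = C1 + Integral(C2*airyai(2^(2/3)*3^(1/3)*a/2) + C3*airybi(2^(2/3)*3^(1/3)*a/2), a)


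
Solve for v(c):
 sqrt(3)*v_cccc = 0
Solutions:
 v(c) = C1 + C2*c + C3*c^2 + C4*c^3


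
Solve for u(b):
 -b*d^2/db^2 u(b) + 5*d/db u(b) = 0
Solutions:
 u(b) = C1 + C2*b^6


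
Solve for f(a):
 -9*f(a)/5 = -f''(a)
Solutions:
 f(a) = C1*exp(-3*sqrt(5)*a/5) + C2*exp(3*sqrt(5)*a/5)


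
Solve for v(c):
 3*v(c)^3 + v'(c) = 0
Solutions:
 v(c) = -sqrt(2)*sqrt(-1/(C1 - 3*c))/2
 v(c) = sqrt(2)*sqrt(-1/(C1 - 3*c))/2


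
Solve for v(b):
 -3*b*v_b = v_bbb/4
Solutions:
 v(b) = C1 + Integral(C2*airyai(-12^(1/3)*b) + C3*airybi(-12^(1/3)*b), b)


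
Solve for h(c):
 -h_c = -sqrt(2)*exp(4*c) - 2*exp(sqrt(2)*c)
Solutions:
 h(c) = C1 + sqrt(2)*exp(4*c)/4 + sqrt(2)*exp(sqrt(2)*c)


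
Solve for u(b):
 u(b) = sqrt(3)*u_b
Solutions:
 u(b) = C1*exp(sqrt(3)*b/3)


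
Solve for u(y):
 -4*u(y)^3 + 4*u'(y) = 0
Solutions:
 u(y) = -sqrt(2)*sqrt(-1/(C1 + y))/2
 u(y) = sqrt(2)*sqrt(-1/(C1 + y))/2


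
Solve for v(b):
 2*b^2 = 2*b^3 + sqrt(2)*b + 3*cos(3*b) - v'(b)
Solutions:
 v(b) = C1 + b^4/2 - 2*b^3/3 + sqrt(2)*b^2/2 + sin(3*b)


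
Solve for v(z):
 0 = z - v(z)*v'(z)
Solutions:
 v(z) = -sqrt(C1 + z^2)
 v(z) = sqrt(C1 + z^2)


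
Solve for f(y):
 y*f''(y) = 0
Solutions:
 f(y) = C1 + C2*y


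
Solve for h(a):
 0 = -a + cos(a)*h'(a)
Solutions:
 h(a) = C1 + Integral(a/cos(a), a)


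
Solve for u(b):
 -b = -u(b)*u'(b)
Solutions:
 u(b) = -sqrt(C1 + b^2)
 u(b) = sqrt(C1 + b^2)


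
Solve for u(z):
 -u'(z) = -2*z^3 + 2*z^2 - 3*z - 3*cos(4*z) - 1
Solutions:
 u(z) = C1 + z^4/2 - 2*z^3/3 + 3*z^2/2 + z + 3*sin(4*z)/4


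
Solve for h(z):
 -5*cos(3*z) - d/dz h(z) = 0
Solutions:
 h(z) = C1 - 5*sin(3*z)/3


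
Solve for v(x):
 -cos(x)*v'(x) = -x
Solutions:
 v(x) = C1 + Integral(x/cos(x), x)


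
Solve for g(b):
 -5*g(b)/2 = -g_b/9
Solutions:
 g(b) = C1*exp(45*b/2)


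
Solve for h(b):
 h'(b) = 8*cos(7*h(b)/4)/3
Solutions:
 -8*b/3 - 2*log(sin(7*h(b)/4) - 1)/7 + 2*log(sin(7*h(b)/4) + 1)/7 = C1


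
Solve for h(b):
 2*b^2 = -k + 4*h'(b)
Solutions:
 h(b) = C1 + b^3/6 + b*k/4


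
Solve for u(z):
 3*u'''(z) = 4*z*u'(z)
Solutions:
 u(z) = C1 + Integral(C2*airyai(6^(2/3)*z/3) + C3*airybi(6^(2/3)*z/3), z)


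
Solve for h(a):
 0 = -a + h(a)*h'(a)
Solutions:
 h(a) = -sqrt(C1 + a^2)
 h(a) = sqrt(C1 + a^2)


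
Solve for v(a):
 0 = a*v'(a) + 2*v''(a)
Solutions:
 v(a) = C1 + C2*erf(a/2)


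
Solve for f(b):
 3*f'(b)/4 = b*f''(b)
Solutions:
 f(b) = C1 + C2*b^(7/4)


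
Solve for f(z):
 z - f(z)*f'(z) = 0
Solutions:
 f(z) = -sqrt(C1 + z^2)
 f(z) = sqrt(C1 + z^2)


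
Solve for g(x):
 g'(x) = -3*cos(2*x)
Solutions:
 g(x) = C1 - 3*sin(2*x)/2


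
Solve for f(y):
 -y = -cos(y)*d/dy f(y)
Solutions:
 f(y) = C1 + Integral(y/cos(y), y)


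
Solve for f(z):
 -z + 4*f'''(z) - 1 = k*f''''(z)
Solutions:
 f(z) = C1 + C2*z + C3*z^2 + C4*exp(4*z/k) + z^4/96 + z^3*(k + 4)/96


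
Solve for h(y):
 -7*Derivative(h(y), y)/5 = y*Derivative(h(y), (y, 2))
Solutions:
 h(y) = C1 + C2/y^(2/5)


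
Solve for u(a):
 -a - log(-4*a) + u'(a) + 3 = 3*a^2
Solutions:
 u(a) = C1 + a^3 + a^2/2 + a*log(-a) + 2*a*(-2 + log(2))


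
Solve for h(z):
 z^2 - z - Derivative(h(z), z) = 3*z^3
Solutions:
 h(z) = C1 - 3*z^4/4 + z^3/3 - z^2/2


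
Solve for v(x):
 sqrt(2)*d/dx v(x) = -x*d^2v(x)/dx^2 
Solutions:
 v(x) = C1 + C2*x^(1 - sqrt(2))


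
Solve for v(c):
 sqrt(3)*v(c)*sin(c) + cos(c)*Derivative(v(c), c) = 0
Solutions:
 v(c) = C1*cos(c)^(sqrt(3))
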